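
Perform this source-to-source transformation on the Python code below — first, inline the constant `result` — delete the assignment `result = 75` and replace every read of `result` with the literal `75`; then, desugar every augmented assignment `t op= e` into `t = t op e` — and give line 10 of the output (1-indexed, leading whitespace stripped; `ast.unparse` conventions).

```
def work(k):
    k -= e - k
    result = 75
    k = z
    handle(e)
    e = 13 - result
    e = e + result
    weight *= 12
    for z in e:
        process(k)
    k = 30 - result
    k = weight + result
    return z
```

k = 30 - 75

Transformed code:
def work(k):
    k = k - (e - k)
    k = z
    handle(e)
    e = 13 - 75
    e = e + 75
    weight = weight * 12
    for z in e:
        process(k)
    k = 30 - 75
    k = weight + 75
    return z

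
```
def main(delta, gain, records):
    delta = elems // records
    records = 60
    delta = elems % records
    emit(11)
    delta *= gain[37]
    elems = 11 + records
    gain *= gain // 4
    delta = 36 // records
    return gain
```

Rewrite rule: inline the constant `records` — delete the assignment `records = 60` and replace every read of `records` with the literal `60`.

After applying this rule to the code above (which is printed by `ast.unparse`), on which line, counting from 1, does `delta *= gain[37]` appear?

Transformed code:
def main(delta, gain, records):
    delta = elems // 60
    delta = elems % 60
    emit(11)
    delta *= gain[37]
    elems = 11 + 60
    gain *= gain // 4
    delta = 36 // 60
    return gain

5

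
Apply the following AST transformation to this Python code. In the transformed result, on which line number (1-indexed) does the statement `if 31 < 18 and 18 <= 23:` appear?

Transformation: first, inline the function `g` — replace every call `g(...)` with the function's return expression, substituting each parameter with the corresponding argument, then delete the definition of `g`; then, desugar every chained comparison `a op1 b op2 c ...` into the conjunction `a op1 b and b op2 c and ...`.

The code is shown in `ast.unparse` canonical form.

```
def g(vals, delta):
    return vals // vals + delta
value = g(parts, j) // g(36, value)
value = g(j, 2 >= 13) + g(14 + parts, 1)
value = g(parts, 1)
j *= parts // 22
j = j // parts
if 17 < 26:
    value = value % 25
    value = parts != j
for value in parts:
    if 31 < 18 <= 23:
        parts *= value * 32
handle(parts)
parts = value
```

Transformed code:
value = (parts // parts + j) // (36 // 36 + value)
value = j // j + (2 >= 13) + ((14 + parts) // (14 + parts) + 1)
value = parts // parts + 1
j *= parts // 22
j = j // parts
if 17 < 26:
    value = value % 25
    value = parts != j
for value in parts:
    if 31 < 18 and 18 <= 23:
        parts *= value * 32
handle(parts)
parts = value

10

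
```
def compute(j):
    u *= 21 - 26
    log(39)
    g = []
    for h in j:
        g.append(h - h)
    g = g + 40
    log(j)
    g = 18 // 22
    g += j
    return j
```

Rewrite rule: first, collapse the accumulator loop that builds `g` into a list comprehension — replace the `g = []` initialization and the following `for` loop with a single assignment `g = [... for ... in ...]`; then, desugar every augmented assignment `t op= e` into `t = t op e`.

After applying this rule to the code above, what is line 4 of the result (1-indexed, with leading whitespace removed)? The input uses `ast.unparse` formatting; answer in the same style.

Transformed code:
def compute(j):
    u = u * (21 - 26)
    log(39)
    g = [h - h for h in j]
    g = g + 40
    log(j)
    g = 18 // 22
    g = g + j
    return j

g = [h - h for h in j]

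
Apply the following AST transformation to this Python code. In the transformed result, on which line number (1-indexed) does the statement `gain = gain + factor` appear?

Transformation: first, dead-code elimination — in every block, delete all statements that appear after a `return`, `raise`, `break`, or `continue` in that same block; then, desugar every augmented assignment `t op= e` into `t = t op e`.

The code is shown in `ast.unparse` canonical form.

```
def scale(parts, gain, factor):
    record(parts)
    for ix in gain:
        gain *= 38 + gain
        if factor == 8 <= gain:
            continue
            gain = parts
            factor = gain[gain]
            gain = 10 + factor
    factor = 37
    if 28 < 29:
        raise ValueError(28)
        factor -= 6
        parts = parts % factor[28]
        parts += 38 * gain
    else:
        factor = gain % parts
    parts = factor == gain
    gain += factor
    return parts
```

Transformed code:
def scale(parts, gain, factor):
    record(parts)
    for ix in gain:
        gain = gain * (38 + gain)
        if factor == 8 <= gain:
            continue
    factor = 37
    if 28 < 29:
        raise ValueError(28)
    else:
        factor = gain % parts
    parts = factor == gain
    gain = gain + factor
    return parts

13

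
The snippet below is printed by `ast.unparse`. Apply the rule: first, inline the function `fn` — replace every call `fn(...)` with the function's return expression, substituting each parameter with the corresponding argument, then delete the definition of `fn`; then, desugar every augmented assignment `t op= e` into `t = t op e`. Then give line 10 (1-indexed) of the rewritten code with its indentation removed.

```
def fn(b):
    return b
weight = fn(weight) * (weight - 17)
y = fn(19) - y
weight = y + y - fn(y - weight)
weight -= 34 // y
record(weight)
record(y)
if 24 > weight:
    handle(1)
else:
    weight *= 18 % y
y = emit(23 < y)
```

weight = weight * (18 % y)

Transformed code:
weight = weight * (weight - 17)
y = 19 - y
weight = y + y - (y - weight)
weight = weight - 34 // y
record(weight)
record(y)
if 24 > weight:
    handle(1)
else:
    weight = weight * (18 % y)
y = emit(23 < y)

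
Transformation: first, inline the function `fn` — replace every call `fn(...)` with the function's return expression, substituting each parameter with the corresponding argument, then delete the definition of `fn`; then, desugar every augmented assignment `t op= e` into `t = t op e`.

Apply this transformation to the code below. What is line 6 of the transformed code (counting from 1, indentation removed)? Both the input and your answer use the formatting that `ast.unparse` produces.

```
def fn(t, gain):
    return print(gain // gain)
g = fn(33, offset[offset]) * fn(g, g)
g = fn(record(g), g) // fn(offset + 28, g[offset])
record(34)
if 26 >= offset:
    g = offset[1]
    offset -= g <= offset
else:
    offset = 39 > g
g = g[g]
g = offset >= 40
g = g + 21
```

offset = offset - (g <= offset)

Transformed code:
g = print(offset[offset] // offset[offset]) * print(g // g)
g = print(g // g) // print(g[offset] // g[offset])
record(34)
if 26 >= offset:
    g = offset[1]
    offset = offset - (g <= offset)
else:
    offset = 39 > g
g = g[g]
g = offset >= 40
g = g + 21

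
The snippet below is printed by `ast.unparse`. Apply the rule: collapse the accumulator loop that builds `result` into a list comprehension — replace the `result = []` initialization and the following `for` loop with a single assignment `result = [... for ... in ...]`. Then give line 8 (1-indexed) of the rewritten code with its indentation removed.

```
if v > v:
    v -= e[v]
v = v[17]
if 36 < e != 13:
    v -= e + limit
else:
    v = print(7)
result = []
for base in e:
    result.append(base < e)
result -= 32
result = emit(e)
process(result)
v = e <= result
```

Transformed code:
if v > v:
    v -= e[v]
v = v[17]
if 36 < e != 13:
    v -= e + limit
else:
    v = print(7)
result = [base < e for base in e]
result -= 32
result = emit(e)
process(result)
v = e <= result

result = [base < e for base in e]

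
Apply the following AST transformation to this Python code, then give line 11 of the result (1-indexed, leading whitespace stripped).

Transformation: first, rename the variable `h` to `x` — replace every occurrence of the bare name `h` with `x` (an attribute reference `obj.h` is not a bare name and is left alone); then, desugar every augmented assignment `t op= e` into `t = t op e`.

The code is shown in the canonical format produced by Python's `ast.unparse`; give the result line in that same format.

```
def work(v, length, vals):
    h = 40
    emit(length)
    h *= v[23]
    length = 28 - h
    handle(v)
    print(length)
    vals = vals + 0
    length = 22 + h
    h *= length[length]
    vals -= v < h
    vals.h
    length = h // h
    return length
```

Transformed code:
def work(v, length, vals):
    x = 40
    emit(length)
    x = x * v[23]
    length = 28 - x
    handle(v)
    print(length)
    vals = vals + 0
    length = 22 + x
    x = x * length[length]
    vals = vals - (v < x)
    vals.h
    length = x // x
    return length

vals = vals - (v < x)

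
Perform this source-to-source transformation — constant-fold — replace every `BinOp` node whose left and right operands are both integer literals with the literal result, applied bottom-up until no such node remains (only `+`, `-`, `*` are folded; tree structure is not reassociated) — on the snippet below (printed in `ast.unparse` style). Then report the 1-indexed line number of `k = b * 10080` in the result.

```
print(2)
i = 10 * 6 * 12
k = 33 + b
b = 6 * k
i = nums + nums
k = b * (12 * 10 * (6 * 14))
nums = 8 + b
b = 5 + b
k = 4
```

Transformed code:
print(2)
i = 720
k = 33 + b
b = 6 * k
i = nums + nums
k = b * 10080
nums = 8 + b
b = 5 + b
k = 4

6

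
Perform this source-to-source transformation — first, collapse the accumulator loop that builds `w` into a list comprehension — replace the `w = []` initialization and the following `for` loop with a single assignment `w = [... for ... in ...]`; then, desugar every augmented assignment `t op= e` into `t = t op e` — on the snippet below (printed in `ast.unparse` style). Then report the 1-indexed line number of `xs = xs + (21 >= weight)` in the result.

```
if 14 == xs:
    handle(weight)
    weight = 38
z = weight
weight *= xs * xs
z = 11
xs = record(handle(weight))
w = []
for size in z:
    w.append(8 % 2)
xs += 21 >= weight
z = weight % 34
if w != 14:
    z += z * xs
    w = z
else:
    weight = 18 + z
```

9

Transformed code:
if 14 == xs:
    handle(weight)
    weight = 38
z = weight
weight = weight * (xs * xs)
z = 11
xs = record(handle(weight))
w = [8 % 2 for size in z]
xs = xs + (21 >= weight)
z = weight % 34
if w != 14:
    z = z + z * xs
    w = z
else:
    weight = 18 + z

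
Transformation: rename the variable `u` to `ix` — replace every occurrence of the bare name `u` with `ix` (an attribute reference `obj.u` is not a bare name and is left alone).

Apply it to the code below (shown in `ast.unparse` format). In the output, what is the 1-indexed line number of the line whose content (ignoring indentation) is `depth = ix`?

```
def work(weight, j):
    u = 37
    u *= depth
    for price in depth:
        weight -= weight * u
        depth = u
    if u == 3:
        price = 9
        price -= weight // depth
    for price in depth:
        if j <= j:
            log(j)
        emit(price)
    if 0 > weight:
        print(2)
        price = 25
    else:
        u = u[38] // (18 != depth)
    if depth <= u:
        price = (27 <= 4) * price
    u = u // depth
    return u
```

6

Transformed code:
def work(weight, j):
    ix = 37
    ix *= depth
    for price in depth:
        weight -= weight * ix
        depth = ix
    if ix == 3:
        price = 9
        price -= weight // depth
    for price in depth:
        if j <= j:
            log(j)
        emit(price)
    if 0 > weight:
        print(2)
        price = 25
    else:
        ix = ix[38] // (18 != depth)
    if depth <= ix:
        price = (27 <= 4) * price
    ix = ix // depth
    return ix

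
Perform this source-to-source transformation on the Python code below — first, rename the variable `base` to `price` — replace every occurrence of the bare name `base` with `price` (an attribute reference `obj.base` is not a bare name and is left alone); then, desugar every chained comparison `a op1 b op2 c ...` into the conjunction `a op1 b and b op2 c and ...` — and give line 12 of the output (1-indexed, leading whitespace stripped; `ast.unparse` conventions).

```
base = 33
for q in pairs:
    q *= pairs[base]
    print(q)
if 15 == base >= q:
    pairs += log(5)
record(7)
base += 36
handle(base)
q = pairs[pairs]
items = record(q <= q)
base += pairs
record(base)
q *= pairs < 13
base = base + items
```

price += pairs

Transformed code:
price = 33
for q in pairs:
    q *= pairs[price]
    print(q)
if 15 == price and price >= q:
    pairs += log(5)
record(7)
price += 36
handle(price)
q = pairs[pairs]
items = record(q <= q)
price += pairs
record(price)
q *= pairs < 13
price = price + items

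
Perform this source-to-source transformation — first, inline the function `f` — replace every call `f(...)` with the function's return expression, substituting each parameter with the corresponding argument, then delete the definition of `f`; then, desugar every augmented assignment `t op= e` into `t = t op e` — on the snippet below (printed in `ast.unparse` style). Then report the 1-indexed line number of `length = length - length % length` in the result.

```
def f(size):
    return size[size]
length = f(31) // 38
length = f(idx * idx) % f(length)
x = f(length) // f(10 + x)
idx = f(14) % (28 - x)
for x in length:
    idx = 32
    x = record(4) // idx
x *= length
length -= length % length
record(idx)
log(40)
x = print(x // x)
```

9

Transformed code:
length = 31[31] // 38
length = (idx * idx)[idx * idx] % length[length]
x = length[length] // (10 + x)[10 + x]
idx = 14[14] % (28 - x)
for x in length:
    idx = 32
    x = record(4) // idx
x = x * length
length = length - length % length
record(idx)
log(40)
x = print(x // x)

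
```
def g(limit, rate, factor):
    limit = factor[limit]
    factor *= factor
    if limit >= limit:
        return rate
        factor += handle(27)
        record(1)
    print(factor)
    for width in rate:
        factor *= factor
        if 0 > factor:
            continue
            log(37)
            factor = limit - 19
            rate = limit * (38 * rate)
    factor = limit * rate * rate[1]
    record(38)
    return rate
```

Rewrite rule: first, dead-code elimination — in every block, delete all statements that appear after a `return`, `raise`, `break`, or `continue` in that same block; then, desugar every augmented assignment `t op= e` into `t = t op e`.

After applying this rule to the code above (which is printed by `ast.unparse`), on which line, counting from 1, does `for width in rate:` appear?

Transformed code:
def g(limit, rate, factor):
    limit = factor[limit]
    factor = factor * factor
    if limit >= limit:
        return rate
    print(factor)
    for width in rate:
        factor = factor * factor
        if 0 > factor:
            continue
    factor = limit * rate * rate[1]
    record(38)
    return rate

7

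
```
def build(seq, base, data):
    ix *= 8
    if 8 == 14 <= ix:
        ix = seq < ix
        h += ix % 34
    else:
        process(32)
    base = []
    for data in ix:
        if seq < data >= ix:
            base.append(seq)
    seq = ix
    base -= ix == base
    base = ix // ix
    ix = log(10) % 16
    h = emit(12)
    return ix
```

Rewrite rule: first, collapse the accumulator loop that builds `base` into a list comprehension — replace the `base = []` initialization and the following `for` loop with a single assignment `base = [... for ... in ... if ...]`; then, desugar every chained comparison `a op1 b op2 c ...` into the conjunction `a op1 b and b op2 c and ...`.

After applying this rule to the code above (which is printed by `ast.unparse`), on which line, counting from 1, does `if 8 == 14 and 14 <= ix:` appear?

3

Transformed code:
def build(seq, base, data):
    ix *= 8
    if 8 == 14 and 14 <= ix:
        ix = seq < ix
        h += ix % 34
    else:
        process(32)
    base = [seq for data in ix if seq < data and data >= ix]
    seq = ix
    base -= ix == base
    base = ix // ix
    ix = log(10) % 16
    h = emit(12)
    return ix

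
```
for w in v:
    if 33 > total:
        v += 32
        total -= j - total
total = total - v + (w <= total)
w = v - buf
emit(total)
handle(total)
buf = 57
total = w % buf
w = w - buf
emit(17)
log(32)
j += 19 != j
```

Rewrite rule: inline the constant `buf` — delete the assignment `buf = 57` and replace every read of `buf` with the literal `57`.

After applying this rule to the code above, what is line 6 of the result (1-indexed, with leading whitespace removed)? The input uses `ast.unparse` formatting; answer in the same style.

Transformed code:
for w in v:
    if 33 > total:
        v += 32
        total -= j - total
total = total - v + (w <= total)
w = v - 57
emit(total)
handle(total)
total = w % 57
w = w - 57
emit(17)
log(32)
j += 19 != j

w = v - 57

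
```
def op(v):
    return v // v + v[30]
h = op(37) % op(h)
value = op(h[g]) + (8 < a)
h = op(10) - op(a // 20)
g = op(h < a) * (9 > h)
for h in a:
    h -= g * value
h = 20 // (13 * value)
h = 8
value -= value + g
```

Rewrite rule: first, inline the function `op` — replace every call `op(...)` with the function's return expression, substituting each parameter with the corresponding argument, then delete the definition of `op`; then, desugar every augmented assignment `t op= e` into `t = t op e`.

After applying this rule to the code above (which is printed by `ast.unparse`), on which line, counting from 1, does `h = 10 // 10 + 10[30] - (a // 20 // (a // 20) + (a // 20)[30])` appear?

3

Transformed code:
h = (37 // 37 + 37[30]) % (h // h + h[30])
value = h[g] // h[g] + h[g][30] + (8 < a)
h = 10 // 10 + 10[30] - (a // 20 // (a // 20) + (a // 20)[30])
g = ((h < a) // (h < a) + (h < a)[30]) * (9 > h)
for h in a:
    h = h - g * value
h = 20 // (13 * value)
h = 8
value = value - (value + g)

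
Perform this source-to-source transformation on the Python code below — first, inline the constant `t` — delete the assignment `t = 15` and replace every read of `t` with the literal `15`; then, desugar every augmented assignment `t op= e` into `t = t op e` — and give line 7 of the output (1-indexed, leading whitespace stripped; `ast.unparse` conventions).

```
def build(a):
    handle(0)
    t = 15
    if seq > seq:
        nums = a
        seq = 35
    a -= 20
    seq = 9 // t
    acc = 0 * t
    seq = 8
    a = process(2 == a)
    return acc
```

seq = 9 // 15

Transformed code:
def build(a):
    handle(0)
    if seq > seq:
        nums = a
        seq = 35
    a = a - 20
    seq = 9 // 15
    acc = 0 * 15
    seq = 8
    a = process(2 == a)
    return acc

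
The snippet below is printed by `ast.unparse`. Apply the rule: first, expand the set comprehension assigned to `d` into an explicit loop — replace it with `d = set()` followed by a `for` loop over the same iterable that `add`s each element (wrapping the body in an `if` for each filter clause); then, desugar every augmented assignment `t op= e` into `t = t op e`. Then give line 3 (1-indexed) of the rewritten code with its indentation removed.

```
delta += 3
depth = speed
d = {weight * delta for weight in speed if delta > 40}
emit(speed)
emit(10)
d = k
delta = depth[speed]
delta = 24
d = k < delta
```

d = set()

Transformed code:
delta = delta + 3
depth = speed
d = set()
for weight in speed:
    if delta > 40:
        d.add(weight * delta)
emit(speed)
emit(10)
d = k
delta = depth[speed]
delta = 24
d = k < delta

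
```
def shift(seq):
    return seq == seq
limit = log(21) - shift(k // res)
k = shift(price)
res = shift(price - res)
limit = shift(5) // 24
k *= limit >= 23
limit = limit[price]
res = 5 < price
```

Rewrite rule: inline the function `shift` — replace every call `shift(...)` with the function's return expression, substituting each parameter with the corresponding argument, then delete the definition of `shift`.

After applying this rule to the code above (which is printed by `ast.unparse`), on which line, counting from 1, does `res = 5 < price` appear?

Transformed code:
limit = log(21) - (k // res == k // res)
k = price == price
res = price - res == price - res
limit = (5 == 5) // 24
k *= limit >= 23
limit = limit[price]
res = 5 < price

7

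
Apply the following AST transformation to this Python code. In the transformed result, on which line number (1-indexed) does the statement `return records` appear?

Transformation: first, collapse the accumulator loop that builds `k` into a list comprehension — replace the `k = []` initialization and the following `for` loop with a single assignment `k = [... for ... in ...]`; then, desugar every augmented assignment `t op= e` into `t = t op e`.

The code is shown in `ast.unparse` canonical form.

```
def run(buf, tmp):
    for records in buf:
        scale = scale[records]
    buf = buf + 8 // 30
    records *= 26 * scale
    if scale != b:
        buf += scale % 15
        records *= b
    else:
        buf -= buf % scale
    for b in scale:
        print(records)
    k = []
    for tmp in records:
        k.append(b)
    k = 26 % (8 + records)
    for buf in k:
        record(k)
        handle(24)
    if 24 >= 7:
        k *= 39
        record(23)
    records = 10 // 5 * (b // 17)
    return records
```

22

Transformed code:
def run(buf, tmp):
    for records in buf:
        scale = scale[records]
    buf = buf + 8 // 30
    records = records * (26 * scale)
    if scale != b:
        buf = buf + scale % 15
        records = records * b
    else:
        buf = buf - buf % scale
    for b in scale:
        print(records)
    k = [b for tmp in records]
    k = 26 % (8 + records)
    for buf in k:
        record(k)
        handle(24)
    if 24 >= 7:
        k = k * 39
        record(23)
    records = 10 // 5 * (b // 17)
    return records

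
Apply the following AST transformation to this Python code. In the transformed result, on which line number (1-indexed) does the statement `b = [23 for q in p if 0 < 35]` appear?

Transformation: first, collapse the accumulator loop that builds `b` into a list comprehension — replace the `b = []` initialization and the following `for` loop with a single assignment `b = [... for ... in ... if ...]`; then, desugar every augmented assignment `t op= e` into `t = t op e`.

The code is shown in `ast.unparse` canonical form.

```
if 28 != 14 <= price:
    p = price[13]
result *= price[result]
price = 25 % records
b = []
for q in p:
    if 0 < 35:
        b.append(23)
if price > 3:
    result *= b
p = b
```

5

Transformed code:
if 28 != 14 <= price:
    p = price[13]
result = result * price[result]
price = 25 % records
b = [23 for q in p if 0 < 35]
if price > 3:
    result = result * b
p = b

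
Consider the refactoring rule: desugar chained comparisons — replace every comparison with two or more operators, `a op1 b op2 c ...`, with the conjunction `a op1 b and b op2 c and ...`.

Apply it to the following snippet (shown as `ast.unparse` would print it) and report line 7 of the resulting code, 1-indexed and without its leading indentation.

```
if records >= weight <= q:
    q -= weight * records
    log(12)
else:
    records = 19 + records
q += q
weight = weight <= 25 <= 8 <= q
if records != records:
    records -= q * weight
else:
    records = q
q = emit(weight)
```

weight = weight <= 25 and 25 <= 8 and (8 <= q)

Transformed code:
if records >= weight and weight <= q:
    q -= weight * records
    log(12)
else:
    records = 19 + records
q += q
weight = weight <= 25 and 25 <= 8 and (8 <= q)
if records != records:
    records -= q * weight
else:
    records = q
q = emit(weight)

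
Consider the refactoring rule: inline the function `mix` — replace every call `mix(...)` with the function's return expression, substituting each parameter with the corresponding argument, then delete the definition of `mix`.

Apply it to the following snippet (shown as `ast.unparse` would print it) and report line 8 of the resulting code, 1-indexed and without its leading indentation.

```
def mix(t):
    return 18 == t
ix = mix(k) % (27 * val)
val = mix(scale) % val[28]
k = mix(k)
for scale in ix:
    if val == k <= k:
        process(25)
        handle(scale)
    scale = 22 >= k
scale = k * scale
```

Transformed code:
ix = (18 == k) % (27 * val)
val = (18 == scale) % val[28]
k = 18 == k
for scale in ix:
    if val == k <= k:
        process(25)
        handle(scale)
    scale = 22 >= k
scale = k * scale

scale = 22 >= k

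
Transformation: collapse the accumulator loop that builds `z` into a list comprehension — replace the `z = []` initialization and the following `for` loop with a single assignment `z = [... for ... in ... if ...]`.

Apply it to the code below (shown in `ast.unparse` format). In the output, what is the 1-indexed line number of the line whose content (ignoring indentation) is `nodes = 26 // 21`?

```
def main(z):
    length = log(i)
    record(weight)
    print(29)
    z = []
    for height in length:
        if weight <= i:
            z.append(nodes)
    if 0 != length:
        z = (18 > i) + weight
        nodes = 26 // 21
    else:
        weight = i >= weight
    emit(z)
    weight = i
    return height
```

Transformed code:
def main(z):
    length = log(i)
    record(weight)
    print(29)
    z = [nodes for height in length if weight <= i]
    if 0 != length:
        z = (18 > i) + weight
        nodes = 26 // 21
    else:
        weight = i >= weight
    emit(z)
    weight = i
    return height

8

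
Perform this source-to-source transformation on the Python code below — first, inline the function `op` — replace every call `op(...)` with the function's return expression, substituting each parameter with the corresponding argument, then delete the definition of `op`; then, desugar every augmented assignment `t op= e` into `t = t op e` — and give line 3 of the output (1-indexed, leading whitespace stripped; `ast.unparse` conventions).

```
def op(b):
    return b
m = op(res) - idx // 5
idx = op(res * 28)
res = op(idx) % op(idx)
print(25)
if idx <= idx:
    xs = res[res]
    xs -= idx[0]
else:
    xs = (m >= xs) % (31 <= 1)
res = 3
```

Transformed code:
m = res - idx // 5
idx = res * 28
res = idx % idx
print(25)
if idx <= idx:
    xs = res[res]
    xs = xs - idx[0]
else:
    xs = (m >= xs) % (31 <= 1)
res = 3

res = idx % idx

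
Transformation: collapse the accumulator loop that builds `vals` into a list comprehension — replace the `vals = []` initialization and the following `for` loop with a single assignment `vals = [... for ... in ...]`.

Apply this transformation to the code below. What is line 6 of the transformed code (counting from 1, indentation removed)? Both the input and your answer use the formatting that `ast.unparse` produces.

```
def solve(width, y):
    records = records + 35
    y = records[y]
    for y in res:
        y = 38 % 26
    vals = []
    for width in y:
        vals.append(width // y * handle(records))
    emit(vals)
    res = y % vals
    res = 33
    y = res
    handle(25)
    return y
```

Transformed code:
def solve(width, y):
    records = records + 35
    y = records[y]
    for y in res:
        y = 38 % 26
    vals = [width // y * handle(records) for width in y]
    emit(vals)
    res = y % vals
    res = 33
    y = res
    handle(25)
    return y

vals = [width // y * handle(records) for width in y]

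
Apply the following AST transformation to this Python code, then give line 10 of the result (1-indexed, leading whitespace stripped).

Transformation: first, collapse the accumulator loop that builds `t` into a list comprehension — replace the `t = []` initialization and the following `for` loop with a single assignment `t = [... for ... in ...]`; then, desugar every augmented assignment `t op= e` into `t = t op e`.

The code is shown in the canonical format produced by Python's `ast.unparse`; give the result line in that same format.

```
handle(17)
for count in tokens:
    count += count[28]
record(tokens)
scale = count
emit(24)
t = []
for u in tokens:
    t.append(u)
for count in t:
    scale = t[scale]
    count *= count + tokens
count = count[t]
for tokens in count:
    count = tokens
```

count = count * (count + tokens)

Transformed code:
handle(17)
for count in tokens:
    count = count + count[28]
record(tokens)
scale = count
emit(24)
t = [u for u in tokens]
for count in t:
    scale = t[scale]
    count = count * (count + tokens)
count = count[t]
for tokens in count:
    count = tokens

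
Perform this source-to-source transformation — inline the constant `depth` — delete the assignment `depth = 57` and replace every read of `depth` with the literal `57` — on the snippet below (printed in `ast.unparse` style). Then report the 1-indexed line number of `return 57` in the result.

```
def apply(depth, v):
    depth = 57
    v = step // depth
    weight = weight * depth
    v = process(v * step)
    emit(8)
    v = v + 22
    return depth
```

7

Transformed code:
def apply(depth, v):
    v = step // 57
    weight = weight * 57
    v = process(v * step)
    emit(8)
    v = v + 22
    return 57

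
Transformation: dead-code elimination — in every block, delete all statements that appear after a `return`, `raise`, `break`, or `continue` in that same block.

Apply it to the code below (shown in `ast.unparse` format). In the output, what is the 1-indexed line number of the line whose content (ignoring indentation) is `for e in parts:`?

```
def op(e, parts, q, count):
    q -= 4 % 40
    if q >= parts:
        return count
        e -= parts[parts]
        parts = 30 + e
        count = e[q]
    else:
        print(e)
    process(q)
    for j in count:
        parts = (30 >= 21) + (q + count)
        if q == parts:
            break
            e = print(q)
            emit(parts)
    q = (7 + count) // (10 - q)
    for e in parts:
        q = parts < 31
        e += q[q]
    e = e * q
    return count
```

13

Transformed code:
def op(e, parts, q, count):
    q -= 4 % 40
    if q >= parts:
        return count
    else:
        print(e)
    process(q)
    for j in count:
        parts = (30 >= 21) + (q + count)
        if q == parts:
            break
    q = (7 + count) // (10 - q)
    for e in parts:
        q = parts < 31
        e += q[q]
    e = e * q
    return count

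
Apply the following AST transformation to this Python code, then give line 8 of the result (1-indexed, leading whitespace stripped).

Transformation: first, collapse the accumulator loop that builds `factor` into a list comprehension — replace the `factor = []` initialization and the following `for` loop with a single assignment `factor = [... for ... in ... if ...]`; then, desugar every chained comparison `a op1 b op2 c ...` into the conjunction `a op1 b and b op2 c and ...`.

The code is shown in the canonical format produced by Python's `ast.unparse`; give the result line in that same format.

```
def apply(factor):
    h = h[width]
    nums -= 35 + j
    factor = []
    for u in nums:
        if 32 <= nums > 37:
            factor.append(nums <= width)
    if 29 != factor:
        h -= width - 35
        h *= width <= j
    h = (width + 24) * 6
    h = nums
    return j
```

h = (width + 24) * 6

Transformed code:
def apply(factor):
    h = h[width]
    nums -= 35 + j
    factor = [nums <= width for u in nums if 32 <= nums and nums > 37]
    if 29 != factor:
        h -= width - 35
        h *= width <= j
    h = (width + 24) * 6
    h = nums
    return j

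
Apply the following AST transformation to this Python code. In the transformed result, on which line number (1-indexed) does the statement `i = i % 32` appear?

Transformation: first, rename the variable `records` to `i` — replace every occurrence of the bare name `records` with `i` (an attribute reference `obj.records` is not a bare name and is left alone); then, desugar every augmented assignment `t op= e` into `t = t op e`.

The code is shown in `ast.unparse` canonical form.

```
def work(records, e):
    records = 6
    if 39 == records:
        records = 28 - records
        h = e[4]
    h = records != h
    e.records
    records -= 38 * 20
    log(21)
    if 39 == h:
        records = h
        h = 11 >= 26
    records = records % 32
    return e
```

Transformed code:
def work(i, e):
    i = 6
    if 39 == i:
        i = 28 - i
        h = e[4]
    h = i != h
    e.records
    i = i - 38 * 20
    log(21)
    if 39 == h:
        i = h
        h = 11 >= 26
    i = i % 32
    return e

13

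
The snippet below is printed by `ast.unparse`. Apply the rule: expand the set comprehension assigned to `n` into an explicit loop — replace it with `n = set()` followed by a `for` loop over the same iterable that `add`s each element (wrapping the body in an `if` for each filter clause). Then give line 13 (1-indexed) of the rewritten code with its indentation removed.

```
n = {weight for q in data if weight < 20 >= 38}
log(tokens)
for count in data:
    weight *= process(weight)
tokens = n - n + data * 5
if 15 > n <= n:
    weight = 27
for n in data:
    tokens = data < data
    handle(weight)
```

Transformed code:
n = set()
for q in data:
    if weight < 20 >= 38:
        n.add(weight)
log(tokens)
for count in data:
    weight *= process(weight)
tokens = n - n + data * 5
if 15 > n <= n:
    weight = 27
for n in data:
    tokens = data < data
    handle(weight)

handle(weight)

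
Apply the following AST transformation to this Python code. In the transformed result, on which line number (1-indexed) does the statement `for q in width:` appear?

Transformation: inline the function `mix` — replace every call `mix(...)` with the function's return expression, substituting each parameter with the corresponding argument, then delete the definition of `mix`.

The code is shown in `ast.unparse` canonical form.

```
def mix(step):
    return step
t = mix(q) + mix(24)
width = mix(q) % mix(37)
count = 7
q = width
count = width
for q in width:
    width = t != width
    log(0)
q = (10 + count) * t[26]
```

6

Transformed code:
t = q + 24
width = q % 37
count = 7
q = width
count = width
for q in width:
    width = t != width
    log(0)
q = (10 + count) * t[26]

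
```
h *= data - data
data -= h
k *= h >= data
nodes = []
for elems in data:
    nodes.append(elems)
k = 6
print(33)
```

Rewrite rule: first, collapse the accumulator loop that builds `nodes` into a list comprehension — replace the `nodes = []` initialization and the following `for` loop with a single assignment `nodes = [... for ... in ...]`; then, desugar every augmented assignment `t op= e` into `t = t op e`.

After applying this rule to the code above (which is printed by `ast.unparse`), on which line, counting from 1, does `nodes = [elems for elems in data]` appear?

Transformed code:
h = h * (data - data)
data = data - h
k = k * (h >= data)
nodes = [elems for elems in data]
k = 6
print(33)

4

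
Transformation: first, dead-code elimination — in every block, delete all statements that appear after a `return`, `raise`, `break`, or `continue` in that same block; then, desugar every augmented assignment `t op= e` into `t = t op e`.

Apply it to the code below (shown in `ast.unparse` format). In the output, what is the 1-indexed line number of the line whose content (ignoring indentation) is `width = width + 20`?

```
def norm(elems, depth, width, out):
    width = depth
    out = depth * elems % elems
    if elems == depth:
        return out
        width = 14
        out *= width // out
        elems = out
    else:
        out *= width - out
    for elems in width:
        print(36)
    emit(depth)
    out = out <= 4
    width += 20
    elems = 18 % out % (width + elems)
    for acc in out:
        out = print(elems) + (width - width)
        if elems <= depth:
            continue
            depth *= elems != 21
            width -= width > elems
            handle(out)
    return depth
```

12

Transformed code:
def norm(elems, depth, width, out):
    width = depth
    out = depth * elems % elems
    if elems == depth:
        return out
    else:
        out = out * (width - out)
    for elems in width:
        print(36)
    emit(depth)
    out = out <= 4
    width = width + 20
    elems = 18 % out % (width + elems)
    for acc in out:
        out = print(elems) + (width - width)
        if elems <= depth:
            continue
    return depth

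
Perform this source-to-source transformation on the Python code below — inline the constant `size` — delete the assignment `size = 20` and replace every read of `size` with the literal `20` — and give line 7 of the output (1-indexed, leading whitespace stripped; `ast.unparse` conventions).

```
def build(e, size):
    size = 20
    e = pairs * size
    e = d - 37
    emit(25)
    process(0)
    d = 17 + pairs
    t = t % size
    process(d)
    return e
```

Transformed code:
def build(e, size):
    e = pairs * 20
    e = d - 37
    emit(25)
    process(0)
    d = 17 + pairs
    t = t % 20
    process(d)
    return e

t = t % 20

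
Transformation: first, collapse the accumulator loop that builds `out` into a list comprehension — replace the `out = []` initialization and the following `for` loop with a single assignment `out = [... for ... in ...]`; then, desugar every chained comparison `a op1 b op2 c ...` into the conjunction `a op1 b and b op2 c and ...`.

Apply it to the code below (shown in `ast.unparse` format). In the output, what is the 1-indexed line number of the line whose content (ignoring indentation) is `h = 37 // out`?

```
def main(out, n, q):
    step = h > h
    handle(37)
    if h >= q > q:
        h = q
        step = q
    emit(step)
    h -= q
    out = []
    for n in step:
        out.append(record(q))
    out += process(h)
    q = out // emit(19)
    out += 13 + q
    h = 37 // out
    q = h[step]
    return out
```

13

Transformed code:
def main(out, n, q):
    step = h > h
    handle(37)
    if h >= q and q > q:
        h = q
        step = q
    emit(step)
    h -= q
    out = [record(q) for n in step]
    out += process(h)
    q = out // emit(19)
    out += 13 + q
    h = 37 // out
    q = h[step]
    return out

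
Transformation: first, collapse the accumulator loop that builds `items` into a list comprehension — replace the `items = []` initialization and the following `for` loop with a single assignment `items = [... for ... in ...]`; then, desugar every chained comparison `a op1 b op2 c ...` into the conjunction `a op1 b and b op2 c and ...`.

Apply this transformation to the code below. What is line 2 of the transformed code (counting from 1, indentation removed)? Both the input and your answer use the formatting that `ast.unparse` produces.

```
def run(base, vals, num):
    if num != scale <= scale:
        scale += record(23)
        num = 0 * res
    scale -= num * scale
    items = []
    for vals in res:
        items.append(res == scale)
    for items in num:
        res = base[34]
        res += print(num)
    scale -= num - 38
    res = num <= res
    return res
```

if num != scale and scale <= scale:

Transformed code:
def run(base, vals, num):
    if num != scale and scale <= scale:
        scale += record(23)
        num = 0 * res
    scale -= num * scale
    items = [res == scale for vals in res]
    for items in num:
        res = base[34]
        res += print(num)
    scale -= num - 38
    res = num <= res
    return res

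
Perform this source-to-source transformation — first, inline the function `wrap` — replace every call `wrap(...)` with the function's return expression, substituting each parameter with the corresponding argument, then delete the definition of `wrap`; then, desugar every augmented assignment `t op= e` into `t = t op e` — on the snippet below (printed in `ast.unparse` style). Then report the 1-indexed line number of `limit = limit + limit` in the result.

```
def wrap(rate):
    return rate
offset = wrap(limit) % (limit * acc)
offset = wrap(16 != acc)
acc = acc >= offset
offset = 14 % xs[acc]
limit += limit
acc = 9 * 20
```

Transformed code:
offset = limit % (limit * acc)
offset = 16 != acc
acc = acc >= offset
offset = 14 % xs[acc]
limit = limit + limit
acc = 9 * 20

5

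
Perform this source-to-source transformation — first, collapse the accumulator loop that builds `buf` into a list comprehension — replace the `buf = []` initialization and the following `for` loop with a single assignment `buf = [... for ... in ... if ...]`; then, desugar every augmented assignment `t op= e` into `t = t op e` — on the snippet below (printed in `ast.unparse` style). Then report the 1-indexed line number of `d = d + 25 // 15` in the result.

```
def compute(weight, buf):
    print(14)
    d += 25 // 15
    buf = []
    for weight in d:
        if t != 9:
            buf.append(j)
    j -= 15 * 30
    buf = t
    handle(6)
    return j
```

Transformed code:
def compute(weight, buf):
    print(14)
    d = d + 25 // 15
    buf = [j for weight in d if t != 9]
    j = j - 15 * 30
    buf = t
    handle(6)
    return j

3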